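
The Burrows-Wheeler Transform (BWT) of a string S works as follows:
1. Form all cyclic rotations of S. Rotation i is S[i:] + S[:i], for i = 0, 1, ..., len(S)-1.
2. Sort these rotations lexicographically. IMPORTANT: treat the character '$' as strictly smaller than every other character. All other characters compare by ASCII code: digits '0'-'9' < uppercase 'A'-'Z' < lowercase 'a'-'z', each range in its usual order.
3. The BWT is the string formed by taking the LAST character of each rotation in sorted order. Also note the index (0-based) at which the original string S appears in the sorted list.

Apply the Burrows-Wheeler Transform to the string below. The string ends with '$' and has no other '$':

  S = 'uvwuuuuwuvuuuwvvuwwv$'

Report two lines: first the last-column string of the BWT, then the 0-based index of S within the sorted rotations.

Answer: vwuvuuw$uuvwuvwuvuwuu
7

Derivation:
All 21 rotations (rotation i = S[i:]+S[:i]):
  rot[0] = uvwuuuuwuvuuuwvvuwwv$
  rot[1] = vwuuuuwuvuuuwvvuwwv$u
  rot[2] = wuuuuwuvuuuwvvuwwv$uv
  rot[3] = uuuuwuvuuuwvvuwwv$uvw
  rot[4] = uuuwuvuuuwvvuwwv$uvwu
  rot[5] = uuwuvuuuwvvuwwv$uvwuu
  rot[6] = uwuvuuuwvvuwwv$uvwuuu
  rot[7] = wuvuuuwvvuwwv$uvwuuuu
  rot[8] = uvuuuwvvuwwv$uvwuuuuw
  rot[9] = vuuuwvvuwwv$uvwuuuuwu
  rot[10] = uuuwvvuwwv$uvwuuuuwuv
  rot[11] = uuwvvuwwv$uvwuuuuwuvu
  rot[12] = uwvvuwwv$uvwuuuuwuvuu
  rot[13] = wvvuwwv$uvwuuuuwuvuuu
  rot[14] = vvuwwv$uvwuuuuwuvuuuw
  rot[15] = vuwwv$uvwuuuuwuvuuuwv
  rot[16] = uwwv$uvwuuuuwuvuuuwvv
  rot[17] = wwv$uvwuuuuwuvuuuwvvu
  rot[18] = wv$uvwuuuuwuvuuuwvvuw
  rot[19] = v$uvwuuuuwuvuuuwvvuww
  rot[20] = $uvwuuuuwuvuuuwvvuwwv
Sorted (with $ < everything):
  sorted[0] = $uvwuuuuwuvuuuwvvuwwv  (last char: 'v')
  sorted[1] = uuuuwuvuuuwvvuwwv$uvw  (last char: 'w')
  sorted[2] = uuuwuvuuuwvvuwwv$uvwu  (last char: 'u')
  sorted[3] = uuuwvvuwwv$uvwuuuuwuv  (last char: 'v')
  sorted[4] = uuwuvuuuwvvuwwv$uvwuu  (last char: 'u')
  sorted[5] = uuwvvuwwv$uvwuuuuwuvu  (last char: 'u')
  sorted[6] = uvuuuwvvuwwv$uvwuuuuw  (last char: 'w')
  sorted[7] = uvwuuuuwuvuuuwvvuwwv$  (last char: '$')
  sorted[8] = uwuvuuuwvvuwwv$uvwuuu  (last char: 'u')
  sorted[9] = uwvvuwwv$uvwuuuuwuvuu  (last char: 'u')
  sorted[10] = uwwv$uvwuuuuwuvuuuwvv  (last char: 'v')
  sorted[11] = v$uvwuuuuwuvuuuwvvuww  (last char: 'w')
  sorted[12] = vuuuwvvuwwv$uvwuuuuwu  (last char: 'u')
  sorted[13] = vuwwv$uvwuuuuwuvuuuwv  (last char: 'v')
  sorted[14] = vvuwwv$uvwuuuuwuvuuuw  (last char: 'w')
  sorted[15] = vwuuuuwuvuuuwvvuwwv$u  (last char: 'u')
  sorted[16] = wuuuuwuvuuuwvvuwwv$uv  (last char: 'v')
  sorted[17] = wuvuuuwvvuwwv$uvwuuuu  (last char: 'u')
  sorted[18] = wv$uvwuuuuwuvuuuwvvuw  (last char: 'w')
  sorted[19] = wvvuwwv$uvwuuuuwuvuuu  (last char: 'u')
  sorted[20] = wwv$uvwuuuuwuvuuuwvvu  (last char: 'u')
Last column: vwuvuuw$uuvwuvwuvuwuu
Original string S is at sorted index 7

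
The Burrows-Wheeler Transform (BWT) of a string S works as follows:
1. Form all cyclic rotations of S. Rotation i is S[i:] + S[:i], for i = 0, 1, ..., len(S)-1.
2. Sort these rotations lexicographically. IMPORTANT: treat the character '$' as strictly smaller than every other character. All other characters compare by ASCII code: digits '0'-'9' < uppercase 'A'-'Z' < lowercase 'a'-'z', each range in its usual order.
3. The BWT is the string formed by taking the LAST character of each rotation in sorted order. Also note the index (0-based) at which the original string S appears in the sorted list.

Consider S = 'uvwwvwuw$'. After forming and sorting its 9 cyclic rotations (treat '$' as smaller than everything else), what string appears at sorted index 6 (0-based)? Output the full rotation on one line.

All 9 rotations (rotation i = S[i:]+S[:i]):
  rot[0] = uvwwvwuw$
  rot[1] = vwwvwuw$u
  rot[2] = wwvwuw$uv
  rot[3] = wvwuw$uvw
  rot[4] = vwuw$uvww
  rot[5] = wuw$uvwwv
  rot[6] = uw$uvwwvw
  rot[7] = w$uvwwvwu
  rot[8] = $uvwwvwuw
Sorted (with $ < everything):
  sorted[0] = $uvwwvwuw
  sorted[1] = uvwwvwuw$
  sorted[2] = uw$uvwwvw
  sorted[3] = vwuw$uvww
  sorted[4] = vwwvwuw$u
  sorted[5] = w$uvwwvwu
  sorted[6] = wuw$uvwwv
  sorted[7] = wvwuw$uvw
  sorted[8] = wwvwuw$uv
sorted[6] = wuw$uvwwv

Answer: wuw$uvwwv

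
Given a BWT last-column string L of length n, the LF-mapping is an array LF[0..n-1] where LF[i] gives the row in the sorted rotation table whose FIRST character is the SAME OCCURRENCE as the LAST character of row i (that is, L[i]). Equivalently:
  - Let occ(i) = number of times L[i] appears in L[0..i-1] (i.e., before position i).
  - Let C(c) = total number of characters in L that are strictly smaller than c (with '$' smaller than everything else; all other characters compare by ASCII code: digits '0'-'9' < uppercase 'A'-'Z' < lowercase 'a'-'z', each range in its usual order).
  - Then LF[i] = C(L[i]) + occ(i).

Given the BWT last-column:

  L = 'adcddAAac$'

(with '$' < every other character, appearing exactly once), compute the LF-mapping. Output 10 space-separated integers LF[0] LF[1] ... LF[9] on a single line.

Answer: 3 7 5 8 9 1 2 4 6 0

Derivation:
Char counts: '$':1, 'A':2, 'a':2, 'c':2, 'd':3
C (first-col start): C('$')=0, C('A')=1, C('a')=3, C('c')=5, C('d')=7
L[0]='a': occ=0, LF[0]=C('a')+0=3+0=3
L[1]='d': occ=0, LF[1]=C('d')+0=7+0=7
L[2]='c': occ=0, LF[2]=C('c')+0=5+0=5
L[3]='d': occ=1, LF[3]=C('d')+1=7+1=8
L[4]='d': occ=2, LF[4]=C('d')+2=7+2=9
L[5]='A': occ=0, LF[5]=C('A')+0=1+0=1
L[6]='A': occ=1, LF[6]=C('A')+1=1+1=2
L[7]='a': occ=1, LF[7]=C('a')+1=3+1=4
L[8]='c': occ=1, LF[8]=C('c')+1=5+1=6
L[9]='$': occ=0, LF[9]=C('$')+0=0+0=0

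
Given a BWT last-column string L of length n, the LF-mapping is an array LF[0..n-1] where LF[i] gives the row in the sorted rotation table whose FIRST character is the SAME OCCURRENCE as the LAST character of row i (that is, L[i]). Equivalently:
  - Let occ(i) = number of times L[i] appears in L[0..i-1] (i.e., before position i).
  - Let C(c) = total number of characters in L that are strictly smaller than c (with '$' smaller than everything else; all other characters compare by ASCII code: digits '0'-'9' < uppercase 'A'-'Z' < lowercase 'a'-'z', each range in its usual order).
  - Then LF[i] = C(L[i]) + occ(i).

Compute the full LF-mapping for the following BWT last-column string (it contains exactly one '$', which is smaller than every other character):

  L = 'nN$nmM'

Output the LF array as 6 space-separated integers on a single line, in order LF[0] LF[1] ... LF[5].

Answer: 4 2 0 5 3 1

Derivation:
Char counts: '$':1, 'M':1, 'N':1, 'm':1, 'n':2
C (first-col start): C('$')=0, C('M')=1, C('N')=2, C('m')=3, C('n')=4
L[0]='n': occ=0, LF[0]=C('n')+0=4+0=4
L[1]='N': occ=0, LF[1]=C('N')+0=2+0=2
L[2]='$': occ=0, LF[2]=C('$')+0=0+0=0
L[3]='n': occ=1, LF[3]=C('n')+1=4+1=5
L[4]='m': occ=0, LF[4]=C('m')+0=3+0=3
L[5]='M': occ=0, LF[5]=C('M')+0=1+0=1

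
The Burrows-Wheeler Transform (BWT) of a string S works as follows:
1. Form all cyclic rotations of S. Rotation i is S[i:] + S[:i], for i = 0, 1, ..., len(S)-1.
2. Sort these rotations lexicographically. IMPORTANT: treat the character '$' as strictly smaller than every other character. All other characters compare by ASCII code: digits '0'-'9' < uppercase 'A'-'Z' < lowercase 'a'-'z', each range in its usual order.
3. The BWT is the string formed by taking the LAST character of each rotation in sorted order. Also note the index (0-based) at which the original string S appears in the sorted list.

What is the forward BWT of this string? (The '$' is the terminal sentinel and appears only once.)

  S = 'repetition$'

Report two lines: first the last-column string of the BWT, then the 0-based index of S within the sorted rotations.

Answer: nrpttoie$ie
8

Derivation:
All 11 rotations (rotation i = S[i:]+S[:i]):
  rot[0] = repetition$
  rot[1] = epetition$r
  rot[2] = petition$re
  rot[3] = etition$rep
  rot[4] = tition$repe
  rot[5] = ition$repet
  rot[6] = tion$repeti
  rot[7] = ion$repetit
  rot[8] = on$repetiti
  rot[9] = n$repetitio
  rot[10] = $repetition
Sorted (with $ < everything):
  sorted[0] = $repetition  (last char: 'n')
  sorted[1] = epetition$r  (last char: 'r')
  sorted[2] = etition$rep  (last char: 'p')
  sorted[3] = ion$repetit  (last char: 't')
  sorted[4] = ition$repet  (last char: 't')
  sorted[5] = n$repetitio  (last char: 'o')
  sorted[6] = on$repetiti  (last char: 'i')
  sorted[7] = petition$re  (last char: 'e')
  sorted[8] = repetition$  (last char: '$')
  sorted[9] = tion$repeti  (last char: 'i')
  sorted[10] = tition$repe  (last char: 'e')
Last column: nrpttoie$ie
Original string S is at sorted index 8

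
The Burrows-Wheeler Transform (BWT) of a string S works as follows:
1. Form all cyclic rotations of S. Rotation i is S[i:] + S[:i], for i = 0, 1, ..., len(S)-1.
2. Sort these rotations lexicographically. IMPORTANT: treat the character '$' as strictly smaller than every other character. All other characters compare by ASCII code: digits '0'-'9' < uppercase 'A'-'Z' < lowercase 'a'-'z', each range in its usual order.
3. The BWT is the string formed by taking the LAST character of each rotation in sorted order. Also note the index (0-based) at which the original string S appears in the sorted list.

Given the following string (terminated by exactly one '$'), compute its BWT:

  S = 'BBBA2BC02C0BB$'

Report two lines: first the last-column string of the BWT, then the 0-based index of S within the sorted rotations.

All 14 rotations (rotation i = S[i:]+S[:i]):
  rot[0] = BBBA2BC02C0BB$
  rot[1] = BBA2BC02C0BB$B
  rot[2] = BA2BC02C0BB$BB
  rot[3] = A2BC02C0BB$BBB
  rot[4] = 2BC02C0BB$BBBA
  rot[5] = BC02C0BB$BBBA2
  rot[6] = C02C0BB$BBBA2B
  rot[7] = 02C0BB$BBBA2BC
  rot[8] = 2C0BB$BBBA2BC0
  rot[9] = C0BB$BBBA2BC02
  rot[10] = 0BB$BBBA2BC02C
  rot[11] = BB$BBBA2BC02C0
  rot[12] = B$BBBA2BC02C0B
  rot[13] = $BBBA2BC02C0BB
Sorted (with $ < everything):
  sorted[0] = $BBBA2BC02C0BB  (last char: 'B')
  sorted[1] = 02C0BB$BBBA2BC  (last char: 'C')
  sorted[2] = 0BB$BBBA2BC02C  (last char: 'C')
  sorted[3] = 2BC02C0BB$BBBA  (last char: 'A')
  sorted[4] = 2C0BB$BBBA2BC0  (last char: '0')
  sorted[5] = A2BC02C0BB$BBB  (last char: 'B')
  sorted[6] = B$BBBA2BC02C0B  (last char: 'B')
  sorted[7] = BA2BC02C0BB$BB  (last char: 'B')
  sorted[8] = BB$BBBA2BC02C0  (last char: '0')
  sorted[9] = BBA2BC02C0BB$B  (last char: 'B')
  sorted[10] = BBBA2BC02C0BB$  (last char: '$')
  sorted[11] = BC02C0BB$BBBA2  (last char: '2')
  sorted[12] = C02C0BB$BBBA2B  (last char: 'B')
  sorted[13] = C0BB$BBBA2BC02  (last char: '2')
Last column: BCCA0BBB0B$2B2
Original string S is at sorted index 10

Answer: BCCA0BBB0B$2B2
10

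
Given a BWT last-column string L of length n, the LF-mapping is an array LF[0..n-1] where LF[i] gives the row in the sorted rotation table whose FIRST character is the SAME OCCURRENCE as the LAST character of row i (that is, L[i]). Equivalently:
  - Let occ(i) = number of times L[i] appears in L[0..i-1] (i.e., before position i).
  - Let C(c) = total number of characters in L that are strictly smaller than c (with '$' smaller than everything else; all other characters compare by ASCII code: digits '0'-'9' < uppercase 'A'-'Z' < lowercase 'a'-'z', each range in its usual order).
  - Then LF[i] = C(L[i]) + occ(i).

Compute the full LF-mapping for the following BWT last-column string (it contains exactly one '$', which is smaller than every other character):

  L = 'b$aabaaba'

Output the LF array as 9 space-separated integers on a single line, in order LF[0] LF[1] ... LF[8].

Answer: 6 0 1 2 7 3 4 8 5

Derivation:
Char counts: '$':1, 'a':5, 'b':3
C (first-col start): C('$')=0, C('a')=1, C('b')=6
L[0]='b': occ=0, LF[0]=C('b')+0=6+0=6
L[1]='$': occ=0, LF[1]=C('$')+0=0+0=0
L[2]='a': occ=0, LF[2]=C('a')+0=1+0=1
L[3]='a': occ=1, LF[3]=C('a')+1=1+1=2
L[4]='b': occ=1, LF[4]=C('b')+1=6+1=7
L[5]='a': occ=2, LF[5]=C('a')+2=1+2=3
L[6]='a': occ=3, LF[6]=C('a')+3=1+3=4
L[7]='b': occ=2, LF[7]=C('b')+2=6+2=8
L[8]='a': occ=4, LF[8]=C('a')+4=1+4=5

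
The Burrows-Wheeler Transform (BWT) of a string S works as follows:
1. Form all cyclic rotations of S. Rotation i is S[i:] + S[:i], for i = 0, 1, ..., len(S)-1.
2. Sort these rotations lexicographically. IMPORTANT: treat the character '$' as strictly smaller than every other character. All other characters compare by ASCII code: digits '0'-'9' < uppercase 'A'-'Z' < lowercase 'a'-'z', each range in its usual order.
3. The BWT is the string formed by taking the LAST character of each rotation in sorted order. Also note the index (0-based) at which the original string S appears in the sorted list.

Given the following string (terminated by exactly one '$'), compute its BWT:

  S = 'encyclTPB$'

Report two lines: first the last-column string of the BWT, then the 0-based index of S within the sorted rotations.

Answer: BPTlyn$cec
6

Derivation:
All 10 rotations (rotation i = S[i:]+S[:i]):
  rot[0] = encyclTPB$
  rot[1] = ncyclTPB$e
  rot[2] = cyclTPB$en
  rot[3] = yclTPB$enc
  rot[4] = clTPB$ency
  rot[5] = lTPB$encyc
  rot[6] = TPB$encycl
  rot[7] = PB$encyclT
  rot[8] = B$encyclTP
  rot[9] = $encyclTPB
Sorted (with $ < everything):
  sorted[0] = $encyclTPB  (last char: 'B')
  sorted[1] = B$encyclTP  (last char: 'P')
  sorted[2] = PB$encyclT  (last char: 'T')
  sorted[3] = TPB$encycl  (last char: 'l')
  sorted[4] = clTPB$ency  (last char: 'y')
  sorted[5] = cyclTPB$en  (last char: 'n')
  sorted[6] = encyclTPB$  (last char: '$')
  sorted[7] = lTPB$encyc  (last char: 'c')
  sorted[8] = ncyclTPB$e  (last char: 'e')
  sorted[9] = yclTPB$enc  (last char: 'c')
Last column: BPTlyn$cec
Original string S is at sorted index 6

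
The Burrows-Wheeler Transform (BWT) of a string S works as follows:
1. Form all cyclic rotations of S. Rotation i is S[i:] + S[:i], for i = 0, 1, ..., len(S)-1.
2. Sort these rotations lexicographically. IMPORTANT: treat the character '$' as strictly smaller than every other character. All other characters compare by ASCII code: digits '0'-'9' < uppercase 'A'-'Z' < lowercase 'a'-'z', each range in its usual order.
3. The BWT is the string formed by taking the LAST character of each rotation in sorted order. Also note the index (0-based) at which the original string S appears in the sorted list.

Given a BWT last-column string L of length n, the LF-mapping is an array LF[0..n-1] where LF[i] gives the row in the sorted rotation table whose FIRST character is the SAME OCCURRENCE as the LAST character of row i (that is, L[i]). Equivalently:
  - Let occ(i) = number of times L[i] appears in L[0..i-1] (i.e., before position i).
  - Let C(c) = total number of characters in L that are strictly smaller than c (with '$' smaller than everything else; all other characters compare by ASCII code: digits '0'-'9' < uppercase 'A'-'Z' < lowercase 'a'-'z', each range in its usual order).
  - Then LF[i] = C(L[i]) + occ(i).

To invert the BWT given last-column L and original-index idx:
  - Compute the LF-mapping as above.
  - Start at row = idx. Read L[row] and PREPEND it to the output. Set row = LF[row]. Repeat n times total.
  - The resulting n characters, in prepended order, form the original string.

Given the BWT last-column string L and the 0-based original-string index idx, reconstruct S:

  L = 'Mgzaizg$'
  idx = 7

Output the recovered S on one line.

LF mapping: 1 3 6 2 5 7 4 0
Walk LF starting at row 7, prepending L[row]:
  step 1: row=7, L[7]='$', prepend. Next row=LF[7]=0
  step 2: row=0, L[0]='M', prepend. Next row=LF[0]=1
  step 3: row=1, L[1]='g', prepend. Next row=LF[1]=3
  step 4: row=3, L[3]='a', prepend. Next row=LF[3]=2
  step 5: row=2, L[2]='z', prepend. Next row=LF[2]=6
  step 6: row=6, L[6]='g', prepend. Next row=LF[6]=4
  step 7: row=4, L[4]='i', prepend. Next row=LF[4]=5
  step 8: row=5, L[5]='z', prepend. Next row=LF[5]=7
Reversed output: zigzagM$

Answer: zigzagM$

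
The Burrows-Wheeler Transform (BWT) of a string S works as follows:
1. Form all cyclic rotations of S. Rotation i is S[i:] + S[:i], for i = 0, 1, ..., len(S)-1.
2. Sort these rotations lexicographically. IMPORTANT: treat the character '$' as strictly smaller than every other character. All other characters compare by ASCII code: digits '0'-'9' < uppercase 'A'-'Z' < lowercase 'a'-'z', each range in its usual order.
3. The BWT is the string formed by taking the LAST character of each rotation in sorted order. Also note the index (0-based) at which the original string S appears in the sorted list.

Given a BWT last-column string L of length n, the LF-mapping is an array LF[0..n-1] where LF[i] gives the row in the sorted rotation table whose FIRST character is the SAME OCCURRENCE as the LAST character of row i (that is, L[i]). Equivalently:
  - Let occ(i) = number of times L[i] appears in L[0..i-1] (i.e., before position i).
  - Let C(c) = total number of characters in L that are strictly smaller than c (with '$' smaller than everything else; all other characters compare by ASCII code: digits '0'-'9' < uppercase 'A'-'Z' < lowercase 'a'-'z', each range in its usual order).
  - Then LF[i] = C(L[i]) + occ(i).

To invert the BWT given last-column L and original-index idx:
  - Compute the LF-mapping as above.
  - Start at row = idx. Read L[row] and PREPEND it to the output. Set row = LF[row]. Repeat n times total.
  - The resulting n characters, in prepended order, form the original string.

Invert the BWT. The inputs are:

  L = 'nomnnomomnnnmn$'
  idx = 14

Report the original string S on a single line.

LF mapping: 5 12 1 6 7 13 2 14 3 8 9 10 4 11 0
Walk LF starting at row 14, prepending L[row]:
  step 1: row=14, L[14]='$', prepend. Next row=LF[14]=0
  step 2: row=0, L[0]='n', prepend. Next row=LF[0]=5
  step 3: row=5, L[5]='o', prepend. Next row=LF[5]=13
  step 4: row=13, L[13]='n', prepend. Next row=LF[13]=11
  step 5: row=11, L[11]='n', prepend. Next row=LF[11]=10
  step 6: row=10, L[10]='n', prepend. Next row=LF[10]=9
  step 7: row=9, L[9]='n', prepend. Next row=LF[9]=8
  step 8: row=8, L[8]='m', prepend. Next row=LF[8]=3
  step 9: row=3, L[3]='n', prepend. Next row=LF[3]=6
  step 10: row=6, L[6]='m', prepend. Next row=LF[6]=2
  step 11: row=2, L[2]='m', prepend. Next row=LF[2]=1
  step 12: row=1, L[1]='o', prepend. Next row=LF[1]=12
  step 13: row=12, L[12]='m', prepend. Next row=LF[12]=4
  step 14: row=4, L[4]='n', prepend. Next row=LF[4]=7
  step 15: row=7, L[7]='o', prepend. Next row=LF[7]=14
Reversed output: onmommnmnnnnon$

Answer: onmommnmnnnnon$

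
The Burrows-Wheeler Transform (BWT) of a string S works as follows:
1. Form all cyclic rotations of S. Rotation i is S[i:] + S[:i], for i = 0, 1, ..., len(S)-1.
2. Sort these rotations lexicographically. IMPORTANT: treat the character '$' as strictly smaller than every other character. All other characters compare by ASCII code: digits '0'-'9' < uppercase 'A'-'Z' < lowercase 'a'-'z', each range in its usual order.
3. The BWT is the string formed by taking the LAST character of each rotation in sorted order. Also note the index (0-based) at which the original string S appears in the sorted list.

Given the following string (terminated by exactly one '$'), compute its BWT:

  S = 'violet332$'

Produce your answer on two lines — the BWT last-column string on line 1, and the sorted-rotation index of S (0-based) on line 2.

All 10 rotations (rotation i = S[i:]+S[:i]):
  rot[0] = violet332$
  rot[1] = iolet332$v
  rot[2] = olet332$vi
  rot[3] = let332$vio
  rot[4] = et332$viol
  rot[5] = t332$viole
  rot[6] = 332$violet
  rot[7] = 32$violet3
  rot[8] = 2$violet33
  rot[9] = $violet332
Sorted (with $ < everything):
  sorted[0] = $violet332  (last char: '2')
  sorted[1] = 2$violet33  (last char: '3')
  sorted[2] = 32$violet3  (last char: '3')
  sorted[3] = 332$violet  (last char: 't')
  sorted[4] = et332$viol  (last char: 'l')
  sorted[5] = iolet332$v  (last char: 'v')
  sorted[6] = let332$vio  (last char: 'o')
  sorted[7] = olet332$vi  (last char: 'i')
  sorted[8] = t332$viole  (last char: 'e')
  sorted[9] = violet332$  (last char: '$')
Last column: 233tlvoie$
Original string S is at sorted index 9

Answer: 233tlvoie$
9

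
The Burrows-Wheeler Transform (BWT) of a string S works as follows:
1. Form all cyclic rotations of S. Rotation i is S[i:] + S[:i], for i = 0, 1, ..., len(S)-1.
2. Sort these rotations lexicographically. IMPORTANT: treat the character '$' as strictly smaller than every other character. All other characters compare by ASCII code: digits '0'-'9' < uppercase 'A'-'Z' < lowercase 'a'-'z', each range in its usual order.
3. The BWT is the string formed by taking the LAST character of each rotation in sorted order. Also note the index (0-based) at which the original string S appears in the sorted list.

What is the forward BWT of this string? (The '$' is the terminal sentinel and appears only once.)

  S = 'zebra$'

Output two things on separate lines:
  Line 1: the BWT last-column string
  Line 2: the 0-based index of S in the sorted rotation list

All 6 rotations (rotation i = S[i:]+S[:i]):
  rot[0] = zebra$
  rot[1] = ebra$z
  rot[2] = bra$ze
  rot[3] = ra$zeb
  rot[4] = a$zebr
  rot[5] = $zebra
Sorted (with $ < everything):
  sorted[0] = $zebra  (last char: 'a')
  sorted[1] = a$zebr  (last char: 'r')
  sorted[2] = bra$ze  (last char: 'e')
  sorted[3] = ebra$z  (last char: 'z')
  sorted[4] = ra$zeb  (last char: 'b')
  sorted[5] = zebra$  (last char: '$')
Last column: arezb$
Original string S is at sorted index 5

Answer: arezb$
5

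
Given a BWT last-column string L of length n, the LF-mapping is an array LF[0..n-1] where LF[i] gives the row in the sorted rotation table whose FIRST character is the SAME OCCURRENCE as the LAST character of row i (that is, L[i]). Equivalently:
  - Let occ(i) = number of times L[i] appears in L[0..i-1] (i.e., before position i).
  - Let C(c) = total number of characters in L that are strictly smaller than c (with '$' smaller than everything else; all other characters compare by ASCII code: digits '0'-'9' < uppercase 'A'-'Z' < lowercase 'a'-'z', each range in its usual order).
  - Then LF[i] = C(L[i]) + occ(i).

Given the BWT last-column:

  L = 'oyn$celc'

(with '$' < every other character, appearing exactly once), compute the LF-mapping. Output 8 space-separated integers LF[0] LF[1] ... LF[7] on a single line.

Answer: 6 7 5 0 1 3 4 2

Derivation:
Char counts: '$':1, 'c':2, 'e':1, 'l':1, 'n':1, 'o':1, 'y':1
C (first-col start): C('$')=0, C('c')=1, C('e')=3, C('l')=4, C('n')=5, C('o')=6, C('y')=7
L[0]='o': occ=0, LF[0]=C('o')+0=6+0=6
L[1]='y': occ=0, LF[1]=C('y')+0=7+0=7
L[2]='n': occ=0, LF[2]=C('n')+0=5+0=5
L[3]='$': occ=0, LF[3]=C('$')+0=0+0=0
L[4]='c': occ=0, LF[4]=C('c')+0=1+0=1
L[5]='e': occ=0, LF[5]=C('e')+0=3+0=3
L[6]='l': occ=0, LF[6]=C('l')+0=4+0=4
L[7]='c': occ=1, LF[7]=C('c')+1=1+1=2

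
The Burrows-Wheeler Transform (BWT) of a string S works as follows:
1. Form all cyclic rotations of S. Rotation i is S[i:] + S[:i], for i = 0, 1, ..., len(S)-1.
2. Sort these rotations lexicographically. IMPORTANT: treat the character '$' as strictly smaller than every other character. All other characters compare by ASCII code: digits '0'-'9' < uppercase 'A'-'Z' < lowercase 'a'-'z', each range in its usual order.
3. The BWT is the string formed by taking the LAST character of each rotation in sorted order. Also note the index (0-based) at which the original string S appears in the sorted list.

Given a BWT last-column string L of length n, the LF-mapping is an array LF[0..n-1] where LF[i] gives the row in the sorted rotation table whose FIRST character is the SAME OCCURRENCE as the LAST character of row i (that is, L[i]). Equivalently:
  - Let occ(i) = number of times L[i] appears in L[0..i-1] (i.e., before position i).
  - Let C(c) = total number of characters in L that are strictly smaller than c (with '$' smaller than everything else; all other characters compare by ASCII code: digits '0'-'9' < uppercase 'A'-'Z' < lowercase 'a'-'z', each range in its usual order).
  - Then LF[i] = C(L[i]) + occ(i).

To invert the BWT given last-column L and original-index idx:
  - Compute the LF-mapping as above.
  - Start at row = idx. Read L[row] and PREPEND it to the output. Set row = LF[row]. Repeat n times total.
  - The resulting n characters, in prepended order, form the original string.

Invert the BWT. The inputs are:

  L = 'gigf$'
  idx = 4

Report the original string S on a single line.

Answer: ifgg$

Derivation:
LF mapping: 2 4 3 1 0
Walk LF starting at row 4, prepending L[row]:
  step 1: row=4, L[4]='$', prepend. Next row=LF[4]=0
  step 2: row=0, L[0]='g', prepend. Next row=LF[0]=2
  step 3: row=2, L[2]='g', prepend. Next row=LF[2]=3
  step 4: row=3, L[3]='f', prepend. Next row=LF[3]=1
  step 5: row=1, L[1]='i', prepend. Next row=LF[1]=4
Reversed output: ifgg$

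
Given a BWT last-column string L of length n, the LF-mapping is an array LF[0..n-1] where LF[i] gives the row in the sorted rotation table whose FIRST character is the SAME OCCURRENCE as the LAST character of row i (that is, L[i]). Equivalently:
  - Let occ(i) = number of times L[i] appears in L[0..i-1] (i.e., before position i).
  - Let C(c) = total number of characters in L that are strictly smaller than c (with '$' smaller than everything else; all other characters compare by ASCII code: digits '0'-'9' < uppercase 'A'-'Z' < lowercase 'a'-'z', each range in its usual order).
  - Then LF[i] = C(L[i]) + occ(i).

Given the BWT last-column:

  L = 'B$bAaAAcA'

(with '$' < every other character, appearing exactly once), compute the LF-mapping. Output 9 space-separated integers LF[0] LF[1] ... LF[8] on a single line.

Answer: 5 0 7 1 6 2 3 8 4

Derivation:
Char counts: '$':1, 'A':4, 'B':1, 'a':1, 'b':1, 'c':1
C (first-col start): C('$')=0, C('A')=1, C('B')=5, C('a')=6, C('b')=7, C('c')=8
L[0]='B': occ=0, LF[0]=C('B')+0=5+0=5
L[1]='$': occ=0, LF[1]=C('$')+0=0+0=0
L[2]='b': occ=0, LF[2]=C('b')+0=7+0=7
L[3]='A': occ=0, LF[3]=C('A')+0=1+0=1
L[4]='a': occ=0, LF[4]=C('a')+0=6+0=6
L[5]='A': occ=1, LF[5]=C('A')+1=1+1=2
L[6]='A': occ=2, LF[6]=C('A')+2=1+2=3
L[7]='c': occ=0, LF[7]=C('c')+0=8+0=8
L[8]='A': occ=3, LF[8]=C('A')+3=1+3=4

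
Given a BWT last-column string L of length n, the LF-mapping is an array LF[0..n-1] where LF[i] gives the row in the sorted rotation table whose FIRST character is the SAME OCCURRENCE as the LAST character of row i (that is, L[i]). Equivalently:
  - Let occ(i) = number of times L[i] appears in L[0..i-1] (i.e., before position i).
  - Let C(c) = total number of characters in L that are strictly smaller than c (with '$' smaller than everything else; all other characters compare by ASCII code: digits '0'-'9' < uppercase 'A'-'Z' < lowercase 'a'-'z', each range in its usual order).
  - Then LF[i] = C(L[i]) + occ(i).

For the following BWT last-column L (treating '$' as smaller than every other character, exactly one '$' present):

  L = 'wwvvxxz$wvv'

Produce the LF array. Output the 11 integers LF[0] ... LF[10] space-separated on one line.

Char counts: '$':1, 'v':4, 'w':3, 'x':2, 'z':1
C (first-col start): C('$')=0, C('v')=1, C('w')=5, C('x')=8, C('z')=10
L[0]='w': occ=0, LF[0]=C('w')+0=5+0=5
L[1]='w': occ=1, LF[1]=C('w')+1=5+1=6
L[2]='v': occ=0, LF[2]=C('v')+0=1+0=1
L[3]='v': occ=1, LF[3]=C('v')+1=1+1=2
L[4]='x': occ=0, LF[4]=C('x')+0=8+0=8
L[5]='x': occ=1, LF[5]=C('x')+1=8+1=9
L[6]='z': occ=0, LF[6]=C('z')+0=10+0=10
L[7]='$': occ=0, LF[7]=C('$')+0=0+0=0
L[8]='w': occ=2, LF[8]=C('w')+2=5+2=7
L[9]='v': occ=2, LF[9]=C('v')+2=1+2=3
L[10]='v': occ=3, LF[10]=C('v')+3=1+3=4

Answer: 5 6 1 2 8 9 10 0 7 3 4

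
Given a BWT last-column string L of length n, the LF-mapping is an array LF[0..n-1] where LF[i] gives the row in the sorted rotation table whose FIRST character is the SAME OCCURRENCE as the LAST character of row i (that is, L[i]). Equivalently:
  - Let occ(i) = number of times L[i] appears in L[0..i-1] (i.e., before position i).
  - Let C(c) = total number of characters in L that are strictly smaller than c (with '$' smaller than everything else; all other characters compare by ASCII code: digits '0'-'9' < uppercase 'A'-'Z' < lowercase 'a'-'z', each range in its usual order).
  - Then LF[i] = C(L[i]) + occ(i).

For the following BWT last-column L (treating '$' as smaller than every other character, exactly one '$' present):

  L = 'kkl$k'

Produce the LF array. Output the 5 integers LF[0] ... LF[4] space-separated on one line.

Answer: 1 2 4 0 3

Derivation:
Char counts: '$':1, 'k':3, 'l':1
C (first-col start): C('$')=0, C('k')=1, C('l')=4
L[0]='k': occ=0, LF[0]=C('k')+0=1+0=1
L[1]='k': occ=1, LF[1]=C('k')+1=1+1=2
L[2]='l': occ=0, LF[2]=C('l')+0=4+0=4
L[3]='$': occ=0, LF[3]=C('$')+0=0+0=0
L[4]='k': occ=2, LF[4]=C('k')+2=1+2=3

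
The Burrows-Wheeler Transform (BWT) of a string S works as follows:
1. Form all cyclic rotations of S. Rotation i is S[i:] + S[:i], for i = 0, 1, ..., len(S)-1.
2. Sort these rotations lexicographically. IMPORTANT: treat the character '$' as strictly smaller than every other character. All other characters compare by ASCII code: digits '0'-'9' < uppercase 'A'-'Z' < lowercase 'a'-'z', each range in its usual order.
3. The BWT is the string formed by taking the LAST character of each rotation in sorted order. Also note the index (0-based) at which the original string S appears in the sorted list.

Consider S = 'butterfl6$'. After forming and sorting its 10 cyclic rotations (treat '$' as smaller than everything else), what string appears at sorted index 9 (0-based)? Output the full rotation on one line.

Answer: utterfl6$b

Derivation:
All 10 rotations (rotation i = S[i:]+S[:i]):
  rot[0] = butterfl6$
  rot[1] = utterfl6$b
  rot[2] = tterfl6$bu
  rot[3] = terfl6$but
  rot[4] = erfl6$butt
  rot[5] = rfl6$butte
  rot[6] = fl6$butter
  rot[7] = l6$butterf
  rot[8] = 6$butterfl
  rot[9] = $butterfl6
Sorted (with $ < everything):
  sorted[0] = $butterfl6
  sorted[1] = 6$butterfl
  sorted[2] = butterfl6$
  sorted[3] = erfl6$butt
  sorted[4] = fl6$butter
  sorted[5] = l6$butterf
  sorted[6] = rfl6$butte
  sorted[7] = terfl6$but
  sorted[8] = tterfl6$bu
  sorted[9] = utterfl6$b
sorted[9] = utterfl6$b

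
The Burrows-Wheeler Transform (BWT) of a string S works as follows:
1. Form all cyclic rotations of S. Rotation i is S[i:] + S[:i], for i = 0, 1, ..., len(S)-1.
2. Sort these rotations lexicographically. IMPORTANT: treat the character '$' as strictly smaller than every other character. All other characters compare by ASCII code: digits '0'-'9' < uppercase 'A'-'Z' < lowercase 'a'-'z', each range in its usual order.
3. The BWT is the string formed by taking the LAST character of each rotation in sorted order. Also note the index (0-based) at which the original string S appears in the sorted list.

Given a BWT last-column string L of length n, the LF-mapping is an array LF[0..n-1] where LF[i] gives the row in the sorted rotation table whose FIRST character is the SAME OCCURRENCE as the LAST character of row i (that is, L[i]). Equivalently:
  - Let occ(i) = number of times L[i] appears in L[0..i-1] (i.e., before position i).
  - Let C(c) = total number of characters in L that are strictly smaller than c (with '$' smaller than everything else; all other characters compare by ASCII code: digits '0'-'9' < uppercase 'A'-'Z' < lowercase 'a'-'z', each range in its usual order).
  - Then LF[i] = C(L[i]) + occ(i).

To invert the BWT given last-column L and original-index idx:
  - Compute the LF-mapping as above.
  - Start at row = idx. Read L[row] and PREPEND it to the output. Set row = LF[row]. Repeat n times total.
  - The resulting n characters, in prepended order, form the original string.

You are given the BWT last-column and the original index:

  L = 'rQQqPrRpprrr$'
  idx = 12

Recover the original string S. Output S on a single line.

LF mapping: 8 2 3 7 1 9 4 5 6 10 11 12 0
Walk LF starting at row 12, prepending L[row]:
  step 1: row=12, L[12]='$', prepend. Next row=LF[12]=0
  step 2: row=0, L[0]='r', prepend. Next row=LF[0]=8
  step 3: row=8, L[8]='p', prepend. Next row=LF[8]=6
  step 4: row=6, L[6]='R', prepend. Next row=LF[6]=4
  step 5: row=4, L[4]='P', prepend. Next row=LF[4]=1
  step 6: row=1, L[1]='Q', prepend. Next row=LF[1]=2
  step 7: row=2, L[2]='Q', prepend. Next row=LF[2]=3
  step 8: row=3, L[3]='q', prepend. Next row=LF[3]=7
  step 9: row=7, L[7]='p', prepend. Next row=LF[7]=5
  step 10: row=5, L[5]='r', prepend. Next row=LF[5]=9
  step 11: row=9, L[9]='r', prepend. Next row=LF[9]=10
  step 12: row=10, L[10]='r', prepend. Next row=LF[10]=11
  step 13: row=11, L[11]='r', prepend. Next row=LF[11]=12
Reversed output: rrrrpqQQPRpr$

Answer: rrrrpqQQPRpr$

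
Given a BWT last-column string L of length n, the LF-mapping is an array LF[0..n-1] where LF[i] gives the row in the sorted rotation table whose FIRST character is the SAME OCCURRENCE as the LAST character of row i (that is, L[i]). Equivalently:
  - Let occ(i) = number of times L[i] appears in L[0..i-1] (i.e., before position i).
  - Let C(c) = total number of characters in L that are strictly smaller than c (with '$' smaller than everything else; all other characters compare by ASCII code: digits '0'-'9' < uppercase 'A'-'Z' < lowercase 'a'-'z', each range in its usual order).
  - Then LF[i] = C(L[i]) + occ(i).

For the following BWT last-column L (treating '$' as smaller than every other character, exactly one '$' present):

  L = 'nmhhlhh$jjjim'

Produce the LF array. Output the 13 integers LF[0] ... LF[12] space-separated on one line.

Answer: 12 10 1 2 9 3 4 0 6 7 8 5 11

Derivation:
Char counts: '$':1, 'h':4, 'i':1, 'j':3, 'l':1, 'm':2, 'n':1
C (first-col start): C('$')=0, C('h')=1, C('i')=5, C('j')=6, C('l')=9, C('m')=10, C('n')=12
L[0]='n': occ=0, LF[0]=C('n')+0=12+0=12
L[1]='m': occ=0, LF[1]=C('m')+0=10+0=10
L[2]='h': occ=0, LF[2]=C('h')+0=1+0=1
L[3]='h': occ=1, LF[3]=C('h')+1=1+1=2
L[4]='l': occ=0, LF[4]=C('l')+0=9+0=9
L[5]='h': occ=2, LF[5]=C('h')+2=1+2=3
L[6]='h': occ=3, LF[6]=C('h')+3=1+3=4
L[7]='$': occ=0, LF[7]=C('$')+0=0+0=0
L[8]='j': occ=0, LF[8]=C('j')+0=6+0=6
L[9]='j': occ=1, LF[9]=C('j')+1=6+1=7
L[10]='j': occ=2, LF[10]=C('j')+2=6+2=8
L[11]='i': occ=0, LF[11]=C('i')+0=5+0=5
L[12]='m': occ=1, LF[12]=C('m')+1=10+1=11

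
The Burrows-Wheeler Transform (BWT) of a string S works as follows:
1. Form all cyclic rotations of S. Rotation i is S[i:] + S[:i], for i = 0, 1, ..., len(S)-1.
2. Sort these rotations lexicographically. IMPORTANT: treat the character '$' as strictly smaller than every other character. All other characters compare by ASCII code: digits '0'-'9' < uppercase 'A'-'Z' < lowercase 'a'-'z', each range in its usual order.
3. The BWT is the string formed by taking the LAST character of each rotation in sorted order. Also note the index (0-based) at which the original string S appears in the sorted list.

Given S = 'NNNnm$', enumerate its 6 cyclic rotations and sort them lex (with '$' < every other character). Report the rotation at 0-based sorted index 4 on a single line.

Answer: m$NNNn

Derivation:
All 6 rotations (rotation i = S[i:]+S[:i]):
  rot[0] = NNNnm$
  rot[1] = NNnm$N
  rot[2] = Nnm$NN
  rot[3] = nm$NNN
  rot[4] = m$NNNn
  rot[5] = $NNNnm
Sorted (with $ < everything):
  sorted[0] = $NNNnm
  sorted[1] = NNNnm$
  sorted[2] = NNnm$N
  sorted[3] = Nnm$NN
  sorted[4] = m$NNNn
  sorted[5] = nm$NNN
sorted[4] = m$NNNn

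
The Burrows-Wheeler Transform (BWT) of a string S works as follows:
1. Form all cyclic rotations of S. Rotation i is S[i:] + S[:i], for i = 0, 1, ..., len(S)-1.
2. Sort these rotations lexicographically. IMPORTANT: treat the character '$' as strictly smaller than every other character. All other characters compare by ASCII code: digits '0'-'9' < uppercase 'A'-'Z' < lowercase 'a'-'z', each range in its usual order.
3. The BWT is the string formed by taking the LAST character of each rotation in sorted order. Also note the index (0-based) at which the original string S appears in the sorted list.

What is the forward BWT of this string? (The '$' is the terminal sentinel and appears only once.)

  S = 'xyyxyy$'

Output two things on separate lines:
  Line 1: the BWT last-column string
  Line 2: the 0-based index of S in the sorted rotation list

All 7 rotations (rotation i = S[i:]+S[:i]):
  rot[0] = xyyxyy$
  rot[1] = yyxyy$x
  rot[2] = yxyy$xy
  rot[3] = xyy$xyy
  rot[4] = yy$xyyx
  rot[5] = y$xyyxy
  rot[6] = $xyyxyy
Sorted (with $ < everything):
  sorted[0] = $xyyxyy  (last char: 'y')
  sorted[1] = xyy$xyy  (last char: 'y')
  sorted[2] = xyyxyy$  (last char: '$')
  sorted[3] = y$xyyxy  (last char: 'y')
  sorted[4] = yxyy$xy  (last char: 'y')
  sorted[5] = yy$xyyx  (last char: 'x')
  sorted[6] = yyxyy$x  (last char: 'x')
Last column: yy$yyxx
Original string S is at sorted index 2

Answer: yy$yyxx
2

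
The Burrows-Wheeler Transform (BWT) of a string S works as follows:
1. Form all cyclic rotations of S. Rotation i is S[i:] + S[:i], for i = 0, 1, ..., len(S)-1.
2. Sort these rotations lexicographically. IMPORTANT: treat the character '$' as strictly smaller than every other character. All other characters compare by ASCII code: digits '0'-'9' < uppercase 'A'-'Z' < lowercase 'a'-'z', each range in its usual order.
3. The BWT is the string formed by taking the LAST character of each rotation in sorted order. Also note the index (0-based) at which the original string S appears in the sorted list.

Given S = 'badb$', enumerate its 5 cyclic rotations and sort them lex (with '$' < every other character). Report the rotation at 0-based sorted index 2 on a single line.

Answer: b$bad

Derivation:
All 5 rotations (rotation i = S[i:]+S[:i]):
  rot[0] = badb$
  rot[1] = adb$b
  rot[2] = db$ba
  rot[3] = b$bad
  rot[4] = $badb
Sorted (with $ < everything):
  sorted[0] = $badb
  sorted[1] = adb$b
  sorted[2] = b$bad
  sorted[3] = badb$
  sorted[4] = db$ba
sorted[2] = b$bad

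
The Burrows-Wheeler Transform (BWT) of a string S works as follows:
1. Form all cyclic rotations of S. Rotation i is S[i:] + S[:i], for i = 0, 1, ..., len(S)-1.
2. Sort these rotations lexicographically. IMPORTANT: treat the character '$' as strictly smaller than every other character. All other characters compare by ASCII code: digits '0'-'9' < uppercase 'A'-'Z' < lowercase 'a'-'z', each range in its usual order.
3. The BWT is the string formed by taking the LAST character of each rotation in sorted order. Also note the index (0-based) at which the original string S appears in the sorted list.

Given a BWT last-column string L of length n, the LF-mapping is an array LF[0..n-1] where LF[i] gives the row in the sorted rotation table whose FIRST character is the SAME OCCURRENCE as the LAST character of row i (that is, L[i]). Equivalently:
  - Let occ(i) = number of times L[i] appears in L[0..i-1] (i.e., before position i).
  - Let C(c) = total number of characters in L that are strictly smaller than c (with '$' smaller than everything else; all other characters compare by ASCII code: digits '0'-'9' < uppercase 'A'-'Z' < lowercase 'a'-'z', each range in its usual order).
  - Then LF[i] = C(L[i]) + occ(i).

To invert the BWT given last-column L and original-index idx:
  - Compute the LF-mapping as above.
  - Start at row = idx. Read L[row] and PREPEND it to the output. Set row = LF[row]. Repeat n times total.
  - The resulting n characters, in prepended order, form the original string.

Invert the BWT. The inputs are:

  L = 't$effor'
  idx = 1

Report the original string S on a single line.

LF mapping: 6 0 1 2 3 4 5
Walk LF starting at row 1, prepending L[row]:
  step 1: row=1, L[1]='$', prepend. Next row=LF[1]=0
  step 2: row=0, L[0]='t', prepend. Next row=LF[0]=6
  step 3: row=6, L[6]='r', prepend. Next row=LF[6]=5
  step 4: row=5, L[5]='o', prepend. Next row=LF[5]=4
  step 5: row=4, L[4]='f', prepend. Next row=LF[4]=3
  step 6: row=3, L[3]='f', prepend. Next row=LF[3]=2
  step 7: row=2, L[2]='e', prepend. Next row=LF[2]=1
Reversed output: effort$

Answer: effort$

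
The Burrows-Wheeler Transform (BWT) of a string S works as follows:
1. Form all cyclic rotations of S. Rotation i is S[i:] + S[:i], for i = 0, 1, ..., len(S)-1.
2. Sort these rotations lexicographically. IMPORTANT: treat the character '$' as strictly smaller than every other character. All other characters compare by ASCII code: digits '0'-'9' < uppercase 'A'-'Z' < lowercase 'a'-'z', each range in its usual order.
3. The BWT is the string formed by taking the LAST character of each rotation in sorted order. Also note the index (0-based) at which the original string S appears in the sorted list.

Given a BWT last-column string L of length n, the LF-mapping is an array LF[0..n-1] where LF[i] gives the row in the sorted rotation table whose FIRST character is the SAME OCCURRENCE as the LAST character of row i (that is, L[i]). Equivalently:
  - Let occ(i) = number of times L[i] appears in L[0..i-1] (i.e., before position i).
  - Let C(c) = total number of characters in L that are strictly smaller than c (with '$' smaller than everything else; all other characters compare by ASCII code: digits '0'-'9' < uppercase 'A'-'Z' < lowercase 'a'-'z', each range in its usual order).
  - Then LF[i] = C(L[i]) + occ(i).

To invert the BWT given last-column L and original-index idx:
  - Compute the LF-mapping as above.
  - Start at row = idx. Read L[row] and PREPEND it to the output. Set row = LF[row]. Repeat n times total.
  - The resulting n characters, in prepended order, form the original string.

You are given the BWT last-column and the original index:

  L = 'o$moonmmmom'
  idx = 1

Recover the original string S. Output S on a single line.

Answer: mmnmoomomo$

Derivation:
LF mapping: 7 0 1 8 9 6 2 3 4 10 5
Walk LF starting at row 1, prepending L[row]:
  step 1: row=1, L[1]='$', prepend. Next row=LF[1]=0
  step 2: row=0, L[0]='o', prepend. Next row=LF[0]=7
  step 3: row=7, L[7]='m', prepend. Next row=LF[7]=3
  step 4: row=3, L[3]='o', prepend. Next row=LF[3]=8
  step 5: row=8, L[8]='m', prepend. Next row=LF[8]=4
  step 6: row=4, L[4]='o', prepend. Next row=LF[4]=9
  step 7: row=9, L[9]='o', prepend. Next row=LF[9]=10
  step 8: row=10, L[10]='m', prepend. Next row=LF[10]=5
  step 9: row=5, L[5]='n', prepend. Next row=LF[5]=6
  step 10: row=6, L[6]='m', prepend. Next row=LF[6]=2
  step 11: row=2, L[2]='m', prepend. Next row=LF[2]=1
Reversed output: mmnmoomomo$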